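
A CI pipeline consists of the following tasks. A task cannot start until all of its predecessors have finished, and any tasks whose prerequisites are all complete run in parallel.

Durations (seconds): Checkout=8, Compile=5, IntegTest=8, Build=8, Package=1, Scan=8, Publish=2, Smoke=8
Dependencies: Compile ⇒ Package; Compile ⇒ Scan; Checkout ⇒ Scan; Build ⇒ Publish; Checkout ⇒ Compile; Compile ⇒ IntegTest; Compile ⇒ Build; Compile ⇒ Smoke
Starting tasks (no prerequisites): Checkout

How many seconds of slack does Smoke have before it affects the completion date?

2

Critical path: Checkout→Compile→Build→Publish = 8+5+8+2 = 23, so the finish is 23 seconds.
The longest chain containing Smoke totals 21 seconds.
So Smoke can slip 23 − 21 = 2 seconds.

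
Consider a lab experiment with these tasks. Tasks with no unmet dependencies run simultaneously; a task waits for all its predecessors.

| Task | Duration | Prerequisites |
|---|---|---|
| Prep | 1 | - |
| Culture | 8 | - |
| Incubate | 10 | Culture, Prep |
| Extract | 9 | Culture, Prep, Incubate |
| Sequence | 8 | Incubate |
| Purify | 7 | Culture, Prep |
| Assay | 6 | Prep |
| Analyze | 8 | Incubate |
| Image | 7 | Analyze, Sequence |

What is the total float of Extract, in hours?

6

The longest chain is Culture→Incubate→Sequence→Image = 8+10+8+7 = 33; overall finish 33 hours.
The longest chain containing Extract totals 27 hours.
So Extract can slip 33 − 27 = 6 hours.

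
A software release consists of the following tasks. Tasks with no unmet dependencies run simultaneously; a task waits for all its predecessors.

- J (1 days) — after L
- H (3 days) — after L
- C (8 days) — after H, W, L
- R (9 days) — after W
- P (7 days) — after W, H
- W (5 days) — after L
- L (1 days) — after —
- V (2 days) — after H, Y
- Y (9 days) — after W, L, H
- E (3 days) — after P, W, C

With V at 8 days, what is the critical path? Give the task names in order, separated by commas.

Actual critical path: L→W→Y→V = 1+5+9+2 = 17 ⇒ 17 days.
Since V is critical, the +6 change carries straight to that chain (now 23 days).
No other chain overtakes it, so the finish is 23 days.

L, W, Y, V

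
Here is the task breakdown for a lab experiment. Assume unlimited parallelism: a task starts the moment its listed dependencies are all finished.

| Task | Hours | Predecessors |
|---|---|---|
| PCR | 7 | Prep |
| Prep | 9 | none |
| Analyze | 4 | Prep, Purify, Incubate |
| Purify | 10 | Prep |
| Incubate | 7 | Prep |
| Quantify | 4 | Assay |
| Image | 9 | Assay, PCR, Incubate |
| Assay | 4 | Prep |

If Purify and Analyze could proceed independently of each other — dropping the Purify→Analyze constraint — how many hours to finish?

25

With the dependency in place, Prep→Incubate→Image = 9+7+9 = 25 sets the finish at 25 hours.
Without Purify→Analyze, Analyze's earliest start moves from 19 to 16.
After: Prep→Incubate→Image = 9+7+9 = 25 → 25 hours.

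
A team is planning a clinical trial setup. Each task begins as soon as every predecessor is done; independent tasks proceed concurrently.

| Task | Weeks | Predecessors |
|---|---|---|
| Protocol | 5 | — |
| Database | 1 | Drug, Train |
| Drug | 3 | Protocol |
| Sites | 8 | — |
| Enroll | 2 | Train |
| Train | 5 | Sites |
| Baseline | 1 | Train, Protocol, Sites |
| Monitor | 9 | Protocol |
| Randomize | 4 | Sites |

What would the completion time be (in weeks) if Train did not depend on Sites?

Original critical path: Sites→Train→Enroll = 8+5+2 = 15 ⇒ 15 weeks.
Without Sites→Train, Train's earliest start moves from 8 to 0.
New critical path: Protocol→Monitor = 5+9 = 14 ⇒ 14 weeks.

14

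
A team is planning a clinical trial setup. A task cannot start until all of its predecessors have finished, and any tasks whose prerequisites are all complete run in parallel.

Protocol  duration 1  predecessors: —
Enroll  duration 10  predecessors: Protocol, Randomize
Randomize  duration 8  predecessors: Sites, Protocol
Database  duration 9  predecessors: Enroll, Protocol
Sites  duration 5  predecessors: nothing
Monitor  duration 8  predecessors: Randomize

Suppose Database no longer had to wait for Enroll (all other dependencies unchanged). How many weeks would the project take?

23

Original critical path: Sites→Randomize→Enroll→Database = 5+8+10+9 = 32 ⇒ 32 weeks.
Without Enroll→Database, Database's earliest start moves from 23 to 1.
After: Sites→Randomize→Enroll = 5+8+10 = 23 → 23 weeks.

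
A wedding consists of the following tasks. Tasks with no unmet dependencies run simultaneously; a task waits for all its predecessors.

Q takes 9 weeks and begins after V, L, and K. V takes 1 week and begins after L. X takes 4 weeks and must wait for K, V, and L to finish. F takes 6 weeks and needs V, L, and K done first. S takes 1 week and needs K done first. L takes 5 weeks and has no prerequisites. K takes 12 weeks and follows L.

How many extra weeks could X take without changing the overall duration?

Critical path: L→K→Q = 5+12+9 = 26, so the finish is 26 weeks.
X finishes as early as 21 and must finish by 26.
Slack of X = 22 − 17 = 5 weeks.

5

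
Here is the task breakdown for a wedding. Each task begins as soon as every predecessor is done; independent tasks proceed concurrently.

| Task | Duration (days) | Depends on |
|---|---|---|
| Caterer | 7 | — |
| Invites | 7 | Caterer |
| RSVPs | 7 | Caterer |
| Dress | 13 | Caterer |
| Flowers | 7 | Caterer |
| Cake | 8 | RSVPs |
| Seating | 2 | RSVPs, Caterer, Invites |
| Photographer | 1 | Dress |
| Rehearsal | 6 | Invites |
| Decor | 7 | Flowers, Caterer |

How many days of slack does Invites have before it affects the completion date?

Critical path: Caterer→RSVPs→Cake = 7+7+8 = 22, so the finish is 22 days.
Invites finishes as early as 14 and must finish by 16.
Slack of Invites = 9 − 7 = 2 days.

2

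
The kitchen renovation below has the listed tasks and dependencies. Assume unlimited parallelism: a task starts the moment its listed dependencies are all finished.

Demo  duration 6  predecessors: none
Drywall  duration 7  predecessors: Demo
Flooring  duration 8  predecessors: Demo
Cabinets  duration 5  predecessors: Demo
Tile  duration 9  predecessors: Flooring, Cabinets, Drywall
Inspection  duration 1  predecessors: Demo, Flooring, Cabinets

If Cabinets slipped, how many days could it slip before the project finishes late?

3

Critical path: Demo→Flooring→Tile = 6+8+9 = 23, so the finish is 23 days.
The longest chain containing Cabinets totals 20 days.
Float = 23 − 20 = 3.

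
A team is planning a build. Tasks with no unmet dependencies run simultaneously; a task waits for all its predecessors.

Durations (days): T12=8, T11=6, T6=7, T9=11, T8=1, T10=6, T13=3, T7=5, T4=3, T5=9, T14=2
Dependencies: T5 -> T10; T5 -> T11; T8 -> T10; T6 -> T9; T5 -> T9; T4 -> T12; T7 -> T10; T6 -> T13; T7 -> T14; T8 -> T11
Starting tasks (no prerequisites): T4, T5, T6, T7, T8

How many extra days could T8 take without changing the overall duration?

T5→T9 = 9+11 = 20 sets the makespan at 20 days.
Longest path through T8: 7 days (earliest finish 1, latest finish 14).
Float = 20 − 7 = 13.

13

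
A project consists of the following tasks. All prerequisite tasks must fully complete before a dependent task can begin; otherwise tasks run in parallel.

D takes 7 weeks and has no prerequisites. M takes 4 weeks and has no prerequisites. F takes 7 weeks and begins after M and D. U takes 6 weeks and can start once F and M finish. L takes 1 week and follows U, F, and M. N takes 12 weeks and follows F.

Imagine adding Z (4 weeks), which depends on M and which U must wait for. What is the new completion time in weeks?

26

Originally the project takes 26 weeks.
With Z inserted, U now waits for max(F, M, Z).
New critical path: D→F→N = 7+7+12 = 26 ⇒ 26 weeks.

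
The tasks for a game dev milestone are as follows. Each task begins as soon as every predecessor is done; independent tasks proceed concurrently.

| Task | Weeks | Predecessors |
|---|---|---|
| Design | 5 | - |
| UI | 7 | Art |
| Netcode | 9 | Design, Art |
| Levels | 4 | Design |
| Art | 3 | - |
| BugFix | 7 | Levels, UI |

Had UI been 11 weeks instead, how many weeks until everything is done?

Critical path before the change: Art→UI→BugFix = 3+7+7 = 17 giving 17 weeks.
UI lies on that path, so at 11 weeks the path becomes 21 weeks.
That remains the longest chain; total 21 weeks.

21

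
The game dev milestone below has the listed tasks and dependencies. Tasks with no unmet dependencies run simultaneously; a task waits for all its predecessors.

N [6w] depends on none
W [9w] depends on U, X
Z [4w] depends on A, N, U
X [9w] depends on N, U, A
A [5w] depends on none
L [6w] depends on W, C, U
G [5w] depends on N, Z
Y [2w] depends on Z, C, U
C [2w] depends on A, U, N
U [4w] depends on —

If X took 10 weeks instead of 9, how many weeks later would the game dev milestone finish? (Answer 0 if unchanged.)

As given, the longest chain is N→X→W→L = 6+9+9+6 = 30, so the finish is 30 weeks.
X lies on that path, so at 10 weeks the path becomes 31 weeks.
No other chain overtakes it, so the finish is 31 weeks.
Change in finish: 31 − 30 = +1 weeks.

1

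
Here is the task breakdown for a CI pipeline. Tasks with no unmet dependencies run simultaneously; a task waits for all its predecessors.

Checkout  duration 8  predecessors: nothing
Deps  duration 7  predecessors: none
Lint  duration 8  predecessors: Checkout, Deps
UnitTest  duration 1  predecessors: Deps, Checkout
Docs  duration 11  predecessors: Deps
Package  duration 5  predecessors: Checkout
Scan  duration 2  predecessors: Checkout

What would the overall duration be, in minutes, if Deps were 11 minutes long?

Critical path before the change: Deps→Docs = 7+11 = 18 giving 18 minutes.
Since Deps is critical, the +4 change carries straight to that chain (now 22 minutes).
The critical path is still Deps→Docs; finish is now 22 minutes.

22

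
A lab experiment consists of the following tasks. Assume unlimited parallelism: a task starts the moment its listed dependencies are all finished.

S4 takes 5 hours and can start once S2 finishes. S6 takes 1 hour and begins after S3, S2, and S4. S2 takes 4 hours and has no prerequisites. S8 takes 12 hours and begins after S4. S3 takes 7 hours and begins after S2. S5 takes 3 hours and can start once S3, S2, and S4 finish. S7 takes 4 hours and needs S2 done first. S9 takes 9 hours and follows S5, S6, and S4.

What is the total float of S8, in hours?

2

The longest chain is S2→S3→S5→S9 = 4+7+3+9 = 23; overall finish 23 hours.
Longest path through S8: 21 hours (earliest finish 21, latest finish 23).
Slack of S8 = 11 − 9 = 2 hours.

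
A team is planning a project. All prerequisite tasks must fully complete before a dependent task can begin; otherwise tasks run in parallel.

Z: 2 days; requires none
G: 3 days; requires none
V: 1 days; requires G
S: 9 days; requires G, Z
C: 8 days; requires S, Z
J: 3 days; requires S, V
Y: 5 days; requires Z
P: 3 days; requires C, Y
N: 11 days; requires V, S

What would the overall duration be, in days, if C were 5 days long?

As given, the longest chain is G→S→C→P = 3+9+8+3 = 23, so the finish is 23 days.
C is on the critical path; changing it to 5 makes that path 20 days.
Now G→S→N = 3+9+11 = 23 is longest, so the finish becomes 23 days.

23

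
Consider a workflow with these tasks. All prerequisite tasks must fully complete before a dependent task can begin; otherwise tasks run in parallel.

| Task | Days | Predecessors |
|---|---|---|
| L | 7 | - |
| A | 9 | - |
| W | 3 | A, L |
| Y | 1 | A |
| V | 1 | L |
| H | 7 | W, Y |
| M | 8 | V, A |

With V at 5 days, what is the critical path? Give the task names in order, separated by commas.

L, V, M

Baseline: A→W→H = 9+3+7 = 19 → 19 days.
V has 3 days of float (longest path through it is 16).
New critical path: L→V→M = 7+5+8 = 20 ⇒ 20 days.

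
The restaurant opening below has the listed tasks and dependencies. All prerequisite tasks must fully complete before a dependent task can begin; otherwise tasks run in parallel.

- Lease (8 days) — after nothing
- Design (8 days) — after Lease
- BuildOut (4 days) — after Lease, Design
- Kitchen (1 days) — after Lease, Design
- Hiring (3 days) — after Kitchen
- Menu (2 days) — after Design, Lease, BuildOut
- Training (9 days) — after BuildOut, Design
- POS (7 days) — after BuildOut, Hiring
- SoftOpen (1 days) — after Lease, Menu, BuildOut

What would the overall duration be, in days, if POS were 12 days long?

Critical path before the change: Lease→Design→BuildOut→Training = 8+8+4+9 = 29 giving 29 days.
The longest path through POS is only 27 days, so POS has float 2.
New critical path: Lease→Design→BuildOut→POS = 8+8+4+12 = 32 ⇒ 32 days.

32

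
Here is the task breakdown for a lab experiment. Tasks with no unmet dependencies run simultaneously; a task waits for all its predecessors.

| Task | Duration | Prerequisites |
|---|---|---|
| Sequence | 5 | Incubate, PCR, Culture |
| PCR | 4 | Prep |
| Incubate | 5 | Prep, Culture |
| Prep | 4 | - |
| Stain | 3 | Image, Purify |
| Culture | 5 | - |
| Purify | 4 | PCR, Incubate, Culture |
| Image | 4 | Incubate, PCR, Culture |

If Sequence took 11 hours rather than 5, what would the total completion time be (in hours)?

Baseline: Culture→Incubate→Purify→Stain = 5+5+4+3 = 17 → 17 hours.
Sequence is off the critical path — its longest chain is 15 hours, giving 2 of slack.
The binding chain switches to Culture→Incubate→Sequence = 5+5+11 = 21; finish 21 hours.

21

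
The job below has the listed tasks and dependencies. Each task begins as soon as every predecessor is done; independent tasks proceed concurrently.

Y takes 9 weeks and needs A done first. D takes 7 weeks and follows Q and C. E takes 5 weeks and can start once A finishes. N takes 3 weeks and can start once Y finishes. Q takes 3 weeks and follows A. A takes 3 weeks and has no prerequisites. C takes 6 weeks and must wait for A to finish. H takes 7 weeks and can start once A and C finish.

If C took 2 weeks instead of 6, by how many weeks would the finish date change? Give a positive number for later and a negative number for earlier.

-1

Baseline: A→C→H = 3+6+7 = 16 → 16 weeks.
C is on the critical path; changing it to 2 makes that path 12 weeks.
Now A→Y→N = 3+9+3 = 15 is longest, so the finish becomes 15 weeks.
Change in finish: 15 − 16 = -1 weeks.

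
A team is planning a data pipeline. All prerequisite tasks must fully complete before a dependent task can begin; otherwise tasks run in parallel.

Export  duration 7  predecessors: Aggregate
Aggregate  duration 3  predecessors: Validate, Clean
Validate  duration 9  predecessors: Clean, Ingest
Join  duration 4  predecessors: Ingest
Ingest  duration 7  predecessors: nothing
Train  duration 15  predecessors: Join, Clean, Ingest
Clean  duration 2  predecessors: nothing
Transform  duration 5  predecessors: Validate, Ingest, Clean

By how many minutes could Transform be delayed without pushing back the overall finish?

Ingest→Validate→Aggregate→Export = 7+9+3+7 = 26 sets the makespan at 26 minutes.
Longest path through Transform: 21 minutes (earliest finish 21, latest finish 26).
Slack of Transform = 21 − 16 = 5 minutes.

5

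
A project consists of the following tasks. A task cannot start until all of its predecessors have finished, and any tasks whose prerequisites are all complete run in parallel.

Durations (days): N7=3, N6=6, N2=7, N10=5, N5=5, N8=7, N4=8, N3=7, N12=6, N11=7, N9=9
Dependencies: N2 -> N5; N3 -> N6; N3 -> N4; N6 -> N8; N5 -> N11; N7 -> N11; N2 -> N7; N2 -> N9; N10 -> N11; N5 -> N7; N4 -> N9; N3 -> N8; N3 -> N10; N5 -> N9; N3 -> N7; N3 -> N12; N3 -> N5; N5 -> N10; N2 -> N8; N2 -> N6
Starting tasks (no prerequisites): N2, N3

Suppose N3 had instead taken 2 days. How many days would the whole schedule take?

24

Baseline: N3→N4→N9 = 7+8+9 = 24 → 24 days.
Since N3 is critical, the -5 change carries straight to that chain (now 19 days).
Now N2→N5→N10→N11 = 7+5+5+7 = 24 is longest, so the finish becomes 24 days.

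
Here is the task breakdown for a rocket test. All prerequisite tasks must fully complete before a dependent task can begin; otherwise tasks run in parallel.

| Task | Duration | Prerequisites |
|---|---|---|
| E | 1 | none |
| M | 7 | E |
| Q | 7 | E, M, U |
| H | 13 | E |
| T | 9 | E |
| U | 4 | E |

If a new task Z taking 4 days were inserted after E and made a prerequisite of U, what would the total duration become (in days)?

16

Originally the job takes 15 days.
With Z inserted, U now waits for max(E, Z).
New critical path: E→Z→U→Q = 1+4+4+7 = 16 ⇒ 16 days.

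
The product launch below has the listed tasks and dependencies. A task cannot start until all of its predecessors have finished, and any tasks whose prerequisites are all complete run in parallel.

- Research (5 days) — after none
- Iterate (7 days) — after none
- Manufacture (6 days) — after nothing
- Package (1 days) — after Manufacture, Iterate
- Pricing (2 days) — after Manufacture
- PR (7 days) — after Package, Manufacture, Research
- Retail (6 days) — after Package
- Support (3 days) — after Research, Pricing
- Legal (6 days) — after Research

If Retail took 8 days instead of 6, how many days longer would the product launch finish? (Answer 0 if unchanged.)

1

Critical path before the change: Iterate→Package→PR = 7+1+7 = 15 giving 15 days.
Retail is off the critical path — its longest chain is 14 days, giving 1 of slack.
Now Iterate→Package→Retail = 7+1+8 = 16 is longest, so the finish becomes 16 days.
Change in finish: 16 − 15 = +1 days.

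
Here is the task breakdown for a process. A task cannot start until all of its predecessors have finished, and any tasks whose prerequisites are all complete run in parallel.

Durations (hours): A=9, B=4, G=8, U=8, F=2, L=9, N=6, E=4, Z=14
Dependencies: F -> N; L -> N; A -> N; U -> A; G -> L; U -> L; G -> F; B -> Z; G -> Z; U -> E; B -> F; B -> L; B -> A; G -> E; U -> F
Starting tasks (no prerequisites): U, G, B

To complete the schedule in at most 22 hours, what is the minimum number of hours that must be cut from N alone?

Current finish: 23 hours; target: 22.
N is on every critical path, so each hour cut from N cuts the finish by one (this holds down to a finish of 22).
Need 23 − 22 = 1 hour off N → N becomes 5 hours, finish becomes 22.

1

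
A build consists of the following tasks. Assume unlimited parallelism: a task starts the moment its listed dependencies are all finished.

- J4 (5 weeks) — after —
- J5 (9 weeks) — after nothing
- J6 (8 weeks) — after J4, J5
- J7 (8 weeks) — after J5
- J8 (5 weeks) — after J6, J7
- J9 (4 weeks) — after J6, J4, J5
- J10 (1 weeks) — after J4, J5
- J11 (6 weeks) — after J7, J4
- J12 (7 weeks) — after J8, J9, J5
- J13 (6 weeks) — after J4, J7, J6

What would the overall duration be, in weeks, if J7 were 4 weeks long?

As given, the longest chain is J5→J7→J8→J12 = 9+8+5+7 = 29, so the finish is 29 weeks.
J7 is on the critical path; changing it to 4 makes that path 25 weeks.
The binding chain switches to J5→J6→J8→J12 = 9+8+5+7 = 29; finish 29 weeks.

29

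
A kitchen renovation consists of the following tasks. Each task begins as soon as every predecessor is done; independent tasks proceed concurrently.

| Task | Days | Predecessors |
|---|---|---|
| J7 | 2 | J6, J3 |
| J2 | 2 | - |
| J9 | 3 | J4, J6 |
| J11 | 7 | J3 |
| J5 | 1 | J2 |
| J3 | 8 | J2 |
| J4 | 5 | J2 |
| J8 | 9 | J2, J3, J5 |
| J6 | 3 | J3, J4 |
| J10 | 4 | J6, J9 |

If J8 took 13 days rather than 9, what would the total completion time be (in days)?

As given, the longest chain is J2→J3→J6→J9→J10 = 2+8+3+3+4 = 20, so the finish is 20 days.
J8 has 1 day of float (longest path through it is 19).
Now J2→J3→J8 = 2+8+13 = 23 is longest, so the finish becomes 23 days.

23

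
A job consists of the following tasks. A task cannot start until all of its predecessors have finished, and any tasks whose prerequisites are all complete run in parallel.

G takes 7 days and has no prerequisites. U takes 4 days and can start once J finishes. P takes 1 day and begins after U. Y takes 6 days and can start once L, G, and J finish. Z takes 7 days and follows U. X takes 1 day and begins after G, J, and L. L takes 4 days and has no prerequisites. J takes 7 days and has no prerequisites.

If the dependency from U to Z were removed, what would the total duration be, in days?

13

With the dependency in place, J→U→Z = 7+4+7 = 18 sets the finish at 18 days.
Without U→Z, Z's earliest start moves from 11 to 0.
The longest chain is now G→Y = 7+6 = 13, so the schedule takes 13 days.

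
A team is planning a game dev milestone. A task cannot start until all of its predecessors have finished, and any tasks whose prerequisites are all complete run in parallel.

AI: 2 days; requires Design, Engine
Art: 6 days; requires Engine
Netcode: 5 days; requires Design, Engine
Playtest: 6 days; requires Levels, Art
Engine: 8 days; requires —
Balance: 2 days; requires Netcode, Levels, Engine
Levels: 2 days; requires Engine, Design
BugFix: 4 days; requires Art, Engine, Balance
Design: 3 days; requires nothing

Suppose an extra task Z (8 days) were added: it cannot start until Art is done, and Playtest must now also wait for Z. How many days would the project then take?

Originally the project takes 20 days.
With Z inserted, Playtest now waits for max(Levels, Art, Z).
New critical path: Engine→Art→Z→Playtest = 8+6+8+6 = 28 ⇒ 28 days.

28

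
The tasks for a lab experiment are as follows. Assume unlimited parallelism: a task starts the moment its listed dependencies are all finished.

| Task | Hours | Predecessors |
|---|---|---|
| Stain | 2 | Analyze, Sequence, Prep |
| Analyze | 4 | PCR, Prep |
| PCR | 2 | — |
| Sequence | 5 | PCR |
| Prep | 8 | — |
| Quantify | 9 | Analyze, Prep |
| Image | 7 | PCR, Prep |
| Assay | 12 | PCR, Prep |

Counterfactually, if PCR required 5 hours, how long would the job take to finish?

21

Actual critical path: Prep→Analyze→Quantify = 8+4+9 = 21 ⇒ 21 hours.
The longest path through PCR is only 15 hours, so PCR has float 6.
No other chain overtakes it, so the finish is 21 hours.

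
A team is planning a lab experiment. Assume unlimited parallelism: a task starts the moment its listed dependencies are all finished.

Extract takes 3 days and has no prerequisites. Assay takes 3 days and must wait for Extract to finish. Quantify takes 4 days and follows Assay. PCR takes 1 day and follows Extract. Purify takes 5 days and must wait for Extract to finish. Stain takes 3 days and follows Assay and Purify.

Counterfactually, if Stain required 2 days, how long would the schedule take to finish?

10

Actual critical path: Extract→Purify→Stain = 3+5+3 = 11 ⇒ 11 days.
Since Stain is critical, the -1 change carries straight to that chain (now 10 days).
No other chain overtakes it, so the finish is 10 days.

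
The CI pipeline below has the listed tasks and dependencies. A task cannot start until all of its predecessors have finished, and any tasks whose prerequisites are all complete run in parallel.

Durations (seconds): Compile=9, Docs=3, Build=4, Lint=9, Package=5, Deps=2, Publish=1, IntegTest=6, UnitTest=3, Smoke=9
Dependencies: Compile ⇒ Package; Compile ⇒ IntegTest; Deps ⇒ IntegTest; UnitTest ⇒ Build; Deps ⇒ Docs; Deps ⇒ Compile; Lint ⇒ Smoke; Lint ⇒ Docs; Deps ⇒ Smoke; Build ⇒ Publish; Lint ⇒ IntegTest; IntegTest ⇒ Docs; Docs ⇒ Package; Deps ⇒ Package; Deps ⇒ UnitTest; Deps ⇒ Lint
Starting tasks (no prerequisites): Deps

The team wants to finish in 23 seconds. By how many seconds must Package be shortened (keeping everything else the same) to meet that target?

Current finish: 25 seconds; target: 23.
Package is on every critical path, so each second cut from Package cuts the finish by one (this holds down to a finish of 21).
Need 25 − 23 = 2 seconds off Package → Package becomes 3 seconds, finish becomes 23.

2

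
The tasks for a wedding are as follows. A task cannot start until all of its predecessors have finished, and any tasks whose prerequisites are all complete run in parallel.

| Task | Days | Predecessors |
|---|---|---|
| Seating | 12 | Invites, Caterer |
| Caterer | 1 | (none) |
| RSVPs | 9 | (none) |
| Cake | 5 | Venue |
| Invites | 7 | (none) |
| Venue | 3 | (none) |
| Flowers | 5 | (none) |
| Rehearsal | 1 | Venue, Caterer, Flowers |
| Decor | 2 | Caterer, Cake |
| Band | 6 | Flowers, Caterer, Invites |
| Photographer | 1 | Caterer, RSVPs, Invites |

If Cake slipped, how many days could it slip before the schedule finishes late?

Critical path: Invites→Seating = 7+12 = 19, so the finish is 19 days.
Cake finishes as early as 8 and must finish by 17.
Float = 19 − 10 = 9.

9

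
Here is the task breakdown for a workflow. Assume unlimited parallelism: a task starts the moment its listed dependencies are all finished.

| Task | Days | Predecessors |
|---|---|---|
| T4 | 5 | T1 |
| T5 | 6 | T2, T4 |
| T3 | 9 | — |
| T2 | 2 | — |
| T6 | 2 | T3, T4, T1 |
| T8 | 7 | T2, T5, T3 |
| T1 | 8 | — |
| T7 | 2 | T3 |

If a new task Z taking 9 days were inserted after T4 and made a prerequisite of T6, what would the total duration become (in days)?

26

Originally the workflow takes 26 days.
With Z inserted, T6 now waits for max(T3, T4, T1, Z).
New critical path: T1→T4→T5→T8 = 8+5+6+7 = 26 ⇒ 26 days.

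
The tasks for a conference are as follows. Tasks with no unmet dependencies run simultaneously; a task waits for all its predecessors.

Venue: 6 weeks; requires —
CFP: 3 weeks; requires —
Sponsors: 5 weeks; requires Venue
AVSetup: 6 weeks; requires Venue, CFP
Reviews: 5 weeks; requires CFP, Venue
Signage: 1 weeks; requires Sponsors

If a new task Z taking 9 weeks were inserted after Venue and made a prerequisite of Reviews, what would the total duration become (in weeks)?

Originally the project takes 12 weeks.
With Z inserted, Reviews now waits for max(CFP, Venue, Z).
New critical path: Venue→Z→Reviews = 6+9+5 = 20 ⇒ 20 weeks.

20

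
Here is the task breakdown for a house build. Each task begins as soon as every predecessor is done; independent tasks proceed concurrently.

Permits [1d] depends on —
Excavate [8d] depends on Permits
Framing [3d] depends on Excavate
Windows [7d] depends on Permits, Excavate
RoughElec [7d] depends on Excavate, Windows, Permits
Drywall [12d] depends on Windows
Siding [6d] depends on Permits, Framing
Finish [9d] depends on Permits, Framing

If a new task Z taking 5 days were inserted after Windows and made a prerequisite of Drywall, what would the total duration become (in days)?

33

Originally the house build takes 28 days.
With Z inserted, Drywall now waits for max(Windows, Z).
New critical path: Permits→Excavate→Windows→Z→Drywall = 1+8+7+5+12 = 33 ⇒ 33 days.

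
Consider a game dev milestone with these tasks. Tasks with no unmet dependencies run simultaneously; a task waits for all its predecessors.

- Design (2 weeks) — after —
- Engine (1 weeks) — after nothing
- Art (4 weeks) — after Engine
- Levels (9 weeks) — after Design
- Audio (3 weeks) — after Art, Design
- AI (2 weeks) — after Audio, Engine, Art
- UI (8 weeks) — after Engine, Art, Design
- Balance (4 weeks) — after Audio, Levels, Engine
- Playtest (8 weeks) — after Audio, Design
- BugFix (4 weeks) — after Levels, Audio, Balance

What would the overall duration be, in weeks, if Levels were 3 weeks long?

Actual critical path: Design→Levels→Balance→BugFix = 2+9+4+4 = 19 ⇒ 19 weeks.
Levels is on the critical path; changing it to 3 makes that path 13 weeks.
Now Engine→Art→Audio→Balance→BugFix = 1+4+3+4+4 = 16 is longest, so the finish becomes 16 weeks.

16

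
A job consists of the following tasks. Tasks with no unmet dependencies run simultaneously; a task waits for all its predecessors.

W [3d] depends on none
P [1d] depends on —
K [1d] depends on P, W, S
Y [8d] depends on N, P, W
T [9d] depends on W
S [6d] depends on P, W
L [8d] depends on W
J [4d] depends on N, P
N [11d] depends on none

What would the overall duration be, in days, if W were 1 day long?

19

The binding path is N→Y = 11+8 = 19; finish at 19 days.
W has 7 days of float (longest path through it is 12).
No other chain overtakes it, so the finish is 19 days.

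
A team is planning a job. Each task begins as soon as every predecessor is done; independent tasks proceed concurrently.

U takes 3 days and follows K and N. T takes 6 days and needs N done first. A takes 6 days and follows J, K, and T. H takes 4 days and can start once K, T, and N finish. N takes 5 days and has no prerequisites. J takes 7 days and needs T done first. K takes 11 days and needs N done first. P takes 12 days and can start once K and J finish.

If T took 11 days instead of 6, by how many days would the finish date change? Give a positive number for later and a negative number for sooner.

The binding path is N→T→J→P = 5+6+7+12 = 30; finish at 30 days.
Since T is critical, the +5 change carries straight to that chain (now 35 days).
That remains the longest chain; total 35 days.
Change in finish: 35 − 30 = +5 days.

5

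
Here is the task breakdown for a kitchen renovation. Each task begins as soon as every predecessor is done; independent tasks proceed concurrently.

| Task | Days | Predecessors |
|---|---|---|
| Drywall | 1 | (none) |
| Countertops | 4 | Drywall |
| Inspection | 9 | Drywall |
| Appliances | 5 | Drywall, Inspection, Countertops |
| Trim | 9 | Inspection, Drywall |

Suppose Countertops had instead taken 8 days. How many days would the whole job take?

Critical path before the change: Drywall→Inspection→Trim = 1+9+9 = 19 giving 19 days.
Countertops has 9 days of float (longest path through it is 10).
That remains the longest chain; total 19 days.

19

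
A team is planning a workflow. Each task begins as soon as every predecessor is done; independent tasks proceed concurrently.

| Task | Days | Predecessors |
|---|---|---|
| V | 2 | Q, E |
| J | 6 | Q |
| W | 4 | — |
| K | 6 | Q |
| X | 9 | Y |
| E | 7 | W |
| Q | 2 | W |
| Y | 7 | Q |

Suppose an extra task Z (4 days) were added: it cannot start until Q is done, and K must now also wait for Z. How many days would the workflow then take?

22

Originally the workflow takes 22 days.
With Z inserted, K now waits for max(Q, Z).
New critical path: W→Q→Y→X = 4+2+7+9 = 22 ⇒ 22 days.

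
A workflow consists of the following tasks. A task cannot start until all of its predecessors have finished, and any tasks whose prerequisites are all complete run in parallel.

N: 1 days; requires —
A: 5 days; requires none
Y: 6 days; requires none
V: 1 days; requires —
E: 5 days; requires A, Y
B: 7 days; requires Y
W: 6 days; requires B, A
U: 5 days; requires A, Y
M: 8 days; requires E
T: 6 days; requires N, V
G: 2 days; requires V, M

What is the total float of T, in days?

Critical path: Y→E→M→G = 6+5+8+2 = 21, so the finish is 21 days.
The longest chain containing T totals 7 days.
Float = 21 − 7 = 14.

14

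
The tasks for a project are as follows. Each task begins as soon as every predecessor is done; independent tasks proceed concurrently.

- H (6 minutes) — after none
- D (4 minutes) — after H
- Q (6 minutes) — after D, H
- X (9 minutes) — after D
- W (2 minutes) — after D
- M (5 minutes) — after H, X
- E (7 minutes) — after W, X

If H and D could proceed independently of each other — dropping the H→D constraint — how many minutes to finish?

With the dependency in place, H→D→X→E = 6+4+9+7 = 26 sets the finish at 26 minutes.
Without H→D, D's earliest start moves from 6 to 0.
After: D→X→E = 4+9+7 = 20 → 20 minutes.

20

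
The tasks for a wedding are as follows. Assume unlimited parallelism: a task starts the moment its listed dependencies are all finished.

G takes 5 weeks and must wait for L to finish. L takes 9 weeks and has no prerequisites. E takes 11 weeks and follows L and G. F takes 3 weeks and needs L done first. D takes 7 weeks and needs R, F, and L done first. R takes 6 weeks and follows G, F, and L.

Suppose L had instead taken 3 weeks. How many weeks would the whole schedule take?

21

Critical path before the change: L→G→R→D = 9+5+6+7 = 27 giving 27 weeks.
L lies on that path, so at 3 weeks the path becomes 21 weeks.
That remains the longest chain; total 21 weeks.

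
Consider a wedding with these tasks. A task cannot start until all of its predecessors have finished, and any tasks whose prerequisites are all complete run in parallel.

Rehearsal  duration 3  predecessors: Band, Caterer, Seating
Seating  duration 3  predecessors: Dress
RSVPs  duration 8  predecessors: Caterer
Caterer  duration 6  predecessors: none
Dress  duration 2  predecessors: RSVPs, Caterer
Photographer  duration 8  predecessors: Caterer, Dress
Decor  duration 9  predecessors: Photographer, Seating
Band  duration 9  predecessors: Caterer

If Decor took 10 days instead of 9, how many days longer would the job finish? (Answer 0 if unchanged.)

Actual critical path: Caterer→RSVPs→Dress→Photographer→Decor = 6+8+2+8+9 = 33 ⇒ 33 days.
Decor lies on that path, so at 10 days the path becomes 34 days.
That remains the longest chain; total 34 days.
Change in finish: 34 − 33 = +1 days.

1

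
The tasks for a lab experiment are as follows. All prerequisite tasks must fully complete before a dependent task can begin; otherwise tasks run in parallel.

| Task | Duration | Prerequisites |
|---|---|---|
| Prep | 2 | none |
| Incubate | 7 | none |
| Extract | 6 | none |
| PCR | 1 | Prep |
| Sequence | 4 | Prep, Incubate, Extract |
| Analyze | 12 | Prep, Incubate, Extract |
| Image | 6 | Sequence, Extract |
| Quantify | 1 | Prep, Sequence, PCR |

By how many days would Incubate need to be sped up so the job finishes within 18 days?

Current finish: 19 days; target: 18.
Incubate is on every critical path, so each day cut from Incubate cuts the finish by one (this holds down to a finish of 18).
Need 19 − 18 = 1 day off Incubate → Incubate becomes 6 days, finish becomes 18.

1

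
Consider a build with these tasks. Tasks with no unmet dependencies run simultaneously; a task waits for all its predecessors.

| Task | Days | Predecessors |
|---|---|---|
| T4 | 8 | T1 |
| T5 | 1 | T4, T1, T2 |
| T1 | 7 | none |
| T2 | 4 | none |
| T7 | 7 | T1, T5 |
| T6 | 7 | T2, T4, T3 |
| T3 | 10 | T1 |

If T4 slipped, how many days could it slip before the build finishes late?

1

Critical path: T1→T3→T6 = 7+10+7 = 24, so the finish is 24 days.
The longest chain containing T4 totals 23 days.
Float = 24 − 23 = 1.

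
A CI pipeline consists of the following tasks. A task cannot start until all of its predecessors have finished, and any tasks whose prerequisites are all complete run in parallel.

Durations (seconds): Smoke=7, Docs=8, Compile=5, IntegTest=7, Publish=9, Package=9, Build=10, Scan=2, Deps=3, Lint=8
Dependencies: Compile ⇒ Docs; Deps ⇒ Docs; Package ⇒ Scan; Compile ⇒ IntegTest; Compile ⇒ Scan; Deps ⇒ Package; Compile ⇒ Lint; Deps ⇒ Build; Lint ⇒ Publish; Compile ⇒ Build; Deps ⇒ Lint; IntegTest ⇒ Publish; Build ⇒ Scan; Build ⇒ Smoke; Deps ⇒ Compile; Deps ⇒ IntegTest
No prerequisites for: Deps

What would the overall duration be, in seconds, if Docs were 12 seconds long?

25

Critical path before the change: Deps→Compile→Lint→Publish = 3+5+8+9 = 25 giving 25 seconds.
Docs has 9 seconds of float (longest path through it is 16).
That remains the longest chain; total 25 seconds.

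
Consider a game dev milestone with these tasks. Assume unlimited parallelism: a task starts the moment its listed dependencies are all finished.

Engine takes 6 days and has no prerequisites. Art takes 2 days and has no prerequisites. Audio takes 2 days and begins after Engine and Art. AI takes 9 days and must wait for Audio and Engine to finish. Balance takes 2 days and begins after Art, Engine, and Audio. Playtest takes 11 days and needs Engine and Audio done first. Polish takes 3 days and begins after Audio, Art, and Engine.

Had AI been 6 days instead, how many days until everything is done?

19

The binding path is Engine→Audio→Playtest = 6+2+11 = 19; finish at 19 days.
The longest path through AI is only 17 days, so AI has float 2.
No other chain overtakes it, so the finish is 19 days.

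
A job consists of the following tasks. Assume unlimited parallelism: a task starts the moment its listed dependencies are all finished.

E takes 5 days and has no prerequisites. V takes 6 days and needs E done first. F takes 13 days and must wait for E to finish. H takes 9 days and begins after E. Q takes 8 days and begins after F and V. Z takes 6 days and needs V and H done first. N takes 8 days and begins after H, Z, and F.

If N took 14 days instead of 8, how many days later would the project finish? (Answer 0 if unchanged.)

6

Baseline: E→H→Z→N = 5+9+6+8 = 28 → 28 days.
N lies on that path, so at 14 days the path becomes 34 days.
The critical path is still E→H→Z→N; finish is now 34 days.
Change in finish: 34 − 28 = +6 days.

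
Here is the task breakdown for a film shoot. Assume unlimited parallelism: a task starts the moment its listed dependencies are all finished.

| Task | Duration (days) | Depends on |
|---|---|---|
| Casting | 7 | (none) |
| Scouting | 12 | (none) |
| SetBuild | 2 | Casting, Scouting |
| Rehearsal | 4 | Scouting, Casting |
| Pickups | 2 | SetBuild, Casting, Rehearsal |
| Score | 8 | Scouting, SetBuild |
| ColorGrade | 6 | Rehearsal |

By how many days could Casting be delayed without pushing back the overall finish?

5

Scouting→SetBuild→Score = 12+2+8 = 22 sets the makespan at 22 days.
Longest path through Casting: 17 days (earliest finish 7, latest finish 12).
Slack of Casting = 5 − 0 = 5 days.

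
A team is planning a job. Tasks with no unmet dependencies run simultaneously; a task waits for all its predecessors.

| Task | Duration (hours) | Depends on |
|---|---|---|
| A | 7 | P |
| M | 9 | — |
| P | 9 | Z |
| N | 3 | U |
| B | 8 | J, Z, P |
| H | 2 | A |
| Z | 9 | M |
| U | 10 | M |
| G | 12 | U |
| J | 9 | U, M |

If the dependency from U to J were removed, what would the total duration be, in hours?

36

Before: longest chain M→Z→P→A→H = 9+9+9+7+2 = 36, finish 36.
Without U→J, J's earliest start moves from 19 to 9.
New critical path: M→Z→P→A→H = 9+9+9+7+2 = 36 ⇒ 36 hours.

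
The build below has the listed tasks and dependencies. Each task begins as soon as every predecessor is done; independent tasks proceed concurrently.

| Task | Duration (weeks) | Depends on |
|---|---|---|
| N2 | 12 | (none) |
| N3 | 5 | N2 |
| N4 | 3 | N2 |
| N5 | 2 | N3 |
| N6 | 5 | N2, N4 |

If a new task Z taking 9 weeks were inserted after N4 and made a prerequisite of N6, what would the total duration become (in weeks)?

29

Originally the job takes 20 weeks.
With Z inserted, N6 now waits for max(N2, N4, Z).
New critical path: N2→N4→Z→N6 = 12+3+9+5 = 29 ⇒ 29 weeks.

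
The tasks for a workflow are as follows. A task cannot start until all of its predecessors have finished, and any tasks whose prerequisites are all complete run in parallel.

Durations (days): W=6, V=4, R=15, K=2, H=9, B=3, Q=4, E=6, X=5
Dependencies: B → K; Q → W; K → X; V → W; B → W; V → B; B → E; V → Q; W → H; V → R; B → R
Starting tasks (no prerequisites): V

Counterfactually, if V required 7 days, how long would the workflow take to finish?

As given, the longest chain is V→Q→W→H = 4+4+6+9 = 23, so the finish is 23 days.
Since V is critical, the +3 change carries straight to that chain (now 26 days).
No other chain overtakes it, so the finish is 26 days.

26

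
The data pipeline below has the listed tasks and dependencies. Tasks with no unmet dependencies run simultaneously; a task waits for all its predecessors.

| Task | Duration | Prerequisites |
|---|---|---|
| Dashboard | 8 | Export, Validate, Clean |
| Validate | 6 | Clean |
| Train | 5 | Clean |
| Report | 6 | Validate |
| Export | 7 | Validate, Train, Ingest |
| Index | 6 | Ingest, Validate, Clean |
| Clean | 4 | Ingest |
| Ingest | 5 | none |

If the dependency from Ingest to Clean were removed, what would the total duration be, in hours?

Original critical path: Ingest→Clean→Validate→Export→Dashboard = 5+4+6+7+8 = 30 ⇒ 30 hours.
Without Ingest→Clean, Clean's earliest start moves from 5 to 0.
New critical path: Clean→Validate→Export→Dashboard = 4+6+7+8 = 25 ⇒ 25 hours.

25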